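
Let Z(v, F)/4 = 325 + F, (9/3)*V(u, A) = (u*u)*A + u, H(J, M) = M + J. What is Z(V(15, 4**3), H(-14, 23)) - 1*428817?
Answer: -427481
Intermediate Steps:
H(J, M) = J + M
V(u, A) = u/3 + A*u**2/3 (V(u, A) = ((u*u)*A + u)/3 = (u**2*A + u)/3 = (A*u**2 + u)/3 = (u + A*u**2)/3 = u/3 + A*u**2/3)
Z(v, F) = 1300 + 4*F (Z(v, F) = 4*(325 + F) = 1300 + 4*F)
Z(V(15, 4**3), H(-14, 23)) - 1*428817 = (1300 + 4*(-14 + 23)) - 1*428817 = (1300 + 4*9) - 428817 = (1300 + 36) - 428817 = 1336 - 428817 = -427481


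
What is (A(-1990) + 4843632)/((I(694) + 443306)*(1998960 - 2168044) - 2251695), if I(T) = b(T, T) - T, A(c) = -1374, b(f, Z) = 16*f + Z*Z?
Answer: -1614086/52718436421 ≈ -3.0617e-5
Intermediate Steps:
b(f, Z) = Z² + 16*f (b(f, Z) = 16*f + Z² = Z² + 16*f)
I(T) = T² + 15*T (I(T) = (T² + 16*T) - T = T² + 15*T)
(A(-1990) + 4843632)/((I(694) + 443306)*(1998960 - 2168044) - 2251695) = (-1374 + 4843632)/((694*(15 + 694) + 443306)*(1998960 - 2168044) - 2251695) = 4842258/((694*709 + 443306)*(-169084) - 2251695) = 4842258/((492046 + 443306)*(-169084) - 2251695) = 4842258/(935352*(-169084) - 2251695) = 4842258/(-158153057568 - 2251695) = 4842258/(-158155309263) = 4842258*(-1/158155309263) = -1614086/52718436421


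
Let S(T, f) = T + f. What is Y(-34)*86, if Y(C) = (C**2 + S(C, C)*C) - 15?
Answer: 296958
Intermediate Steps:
Y(C) = -15 + 3*C**2 (Y(C) = (C**2 + (C + C)*C) - 15 = (C**2 + (2*C)*C) - 15 = (C**2 + 2*C**2) - 15 = 3*C**2 - 15 = -15 + 3*C**2)
Y(-34)*86 = (-15 + 3*(-34)**2)*86 = (-15 + 3*1156)*86 = (-15 + 3468)*86 = 3453*86 = 296958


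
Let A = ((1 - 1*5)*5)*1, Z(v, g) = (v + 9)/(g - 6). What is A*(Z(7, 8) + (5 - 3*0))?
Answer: -260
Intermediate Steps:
Z(v, g) = (9 + v)/(-6 + g)
A = -20 (A = ((1 - 5)*5)*1 = -4*5*1 = -20*1 = -20)
A*(Z(7, 8) + (5 - 3*0)) = -20*((9 + 7)/(-6 + 8) + (5 - 3*0)) = -20*(16/2 + (5 + 0)) = -20*((½)*16 + 5) = -20*(8 + 5) = -20*13 = -260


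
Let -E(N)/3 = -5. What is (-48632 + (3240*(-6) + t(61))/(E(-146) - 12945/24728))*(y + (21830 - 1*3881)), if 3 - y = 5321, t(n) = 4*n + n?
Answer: -1050559072432/1665 ≈ -6.3097e+8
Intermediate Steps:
E(N) = 15 (E(N) = -3*(-5) = 15)
t(n) = 5*n
y = -5318 (y = 3 - 1*5321 = 3 - 5321 = -5318)
(-48632 + (3240*(-6) + t(61))/(E(-146) - 12945/24728))*(y + (21830 - 1*3881)) = (-48632 + (3240*(-6) + 5*61)/(15 - 12945/24728))*(-5318 + (21830 - 1*3881)) = (-48632 + (-19440 + 305)/(15 - 12945*1/24728))*(-5318 + (21830 - 3881)) = (-48632 - 19135/(15 - 12945/24728))*(-5318 + 17949) = (-48632 - 19135/357975/24728)*12631 = (-48632 - 19135*24728/357975)*12631 = (-48632 - 2200792/1665)*12631 = -83173072/1665*12631 = -1050559072432/1665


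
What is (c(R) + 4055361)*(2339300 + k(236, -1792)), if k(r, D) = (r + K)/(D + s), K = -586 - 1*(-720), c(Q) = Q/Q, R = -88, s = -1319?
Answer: 29513148103568660/3111 ≈ 9.4867e+12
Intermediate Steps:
c(Q) = 1
K = 134 (K = -586 + 720 = 134)
k(r, D) = (134 + r)/(-1319 + D) (k(r, D) = (r + 134)/(D - 1319) = (134 + r)/(-1319 + D))
(c(R) + 4055361)*(2339300 + k(236, -1792)) = (1 + 4055361)*(2339300 + (134 + 236)/(-1319 - 1792)) = 4055362*(2339300 + 370/(-3111)) = 4055362*(2339300 - 1/3111*370) = 4055362*(2339300 - 370/3111) = 4055362*(7277561930/3111) = 29513148103568660/3111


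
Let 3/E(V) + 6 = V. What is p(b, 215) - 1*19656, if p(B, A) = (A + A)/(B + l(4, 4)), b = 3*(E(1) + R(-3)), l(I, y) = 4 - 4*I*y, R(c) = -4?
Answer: -7255214/369 ≈ -19662.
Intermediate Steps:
E(V) = 3/(-6 + V)
l(I, y) = 4 - 4*I*y
b = -69/5 (b = 3*(3/(-6 + 1) - 4) = 3*(3/(-5) - 4) = 3*(3*(-⅕) - 4) = 3*(-⅗ - 4) = 3*(-23/5) = -69/5 ≈ -13.800)
p(B, A) = 2*A/(-60 + B) (p(B, A) = (A + A)/(B + (4 - 4*4*4)) = (2*A)/(B + (4 - 64)) = (2*A)/(B - 60) = (2*A)/(-60 + B) = 2*A/(-60 + B))
p(b, 215) - 1*19656 = 2*215/(-60 - 69/5) - 1*19656 = 2*215/(-369/5) - 19656 = 2*215*(-5/369) - 19656 = -2150/369 - 19656 = -7255214/369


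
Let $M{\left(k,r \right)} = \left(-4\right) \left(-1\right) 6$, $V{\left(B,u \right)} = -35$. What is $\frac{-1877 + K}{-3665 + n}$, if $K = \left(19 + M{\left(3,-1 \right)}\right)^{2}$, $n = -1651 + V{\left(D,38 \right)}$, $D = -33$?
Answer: $\frac{28}{5351} \approx 0.0052327$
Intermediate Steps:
$M{\left(k,r \right)} = 24$ ($M{\left(k,r \right)} = 4 \cdot 6 = 24$)
$n = -1686$ ($n = -1651 - 35 = -1686$)
$K = 1849$ ($K = \left(19 + 24\right)^{2} = 43^{2} = 1849$)
$\frac{-1877 + K}{-3665 + n} = \frac{-1877 + 1849}{-3665 - 1686} = - \frac{28}{-5351} = \left(-28\right) \left(- \frac{1}{5351}\right) = \frac{28}{5351}$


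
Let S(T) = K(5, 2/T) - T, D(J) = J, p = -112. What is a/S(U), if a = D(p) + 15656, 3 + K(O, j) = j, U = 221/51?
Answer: -2262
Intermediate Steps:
U = 13/3 (U = 221*(1/51) = 13/3 ≈ 4.3333)
K(O, j) = -3 + j
a = 15544 (a = -112 + 15656 = 15544)
S(T) = -3 - T + 2/T (S(T) = (-3 + 2/T) - T = -3 - T + 2/T)
a/S(U) = 15544/(-3 - 1*13/3 + 2/(13/3)) = 15544/(-3 - 13/3 + 2*(3/13)) = 15544/(-3 - 13/3 + 6/13) = 15544/(-268/39) = 15544*(-39/268) = -2262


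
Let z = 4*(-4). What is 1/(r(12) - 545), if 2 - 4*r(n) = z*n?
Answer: -2/993 ≈ -0.0020141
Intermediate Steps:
z = -16
r(n) = 1/2 + 4*n (r(n) = 1/2 - (-4)*n = 1/2 + 4*n)
1/(r(12) - 545) = 1/((1/2 + 4*12) - 545) = 1/((1/2 + 48) - 545) = 1/(97/2 - 545) = 1/(-993/2) = -2/993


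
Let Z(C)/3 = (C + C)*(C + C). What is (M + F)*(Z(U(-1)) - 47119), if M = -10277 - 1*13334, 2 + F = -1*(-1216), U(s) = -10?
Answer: 1028447843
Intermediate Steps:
Z(C) = 12*C² (Z(C) = 3*((C + C)*(C + C)) = 3*((2*C)*(2*C)) = 3*(4*C²) = 12*C²)
F = 1214 (F = -2 - 1*(-1216) = -2 + 1216 = 1214)
M = -23611 (M = -10277 - 13334 = -23611)
(M + F)*(Z(U(-1)) - 47119) = (-23611 + 1214)*(12*(-10)² - 47119) = -22397*(12*100 - 47119) = -22397*(1200 - 47119) = -22397*(-45919) = 1028447843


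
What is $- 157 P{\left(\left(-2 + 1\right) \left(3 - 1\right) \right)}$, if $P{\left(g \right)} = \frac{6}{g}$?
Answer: $471$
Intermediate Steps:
$- 157 P{\left(\left(-2 + 1\right) \left(3 - 1\right) \right)} = - 157 \frac{6}{\left(-2 + 1\right) \left(3 - 1\right)} = - 157 \frac{6}{\left(-1\right) 2} = - 157 \frac{6}{-2} = - 157 \cdot 6 \left(- \frac{1}{2}\right) = \left(-157\right) \left(-3\right) = 471$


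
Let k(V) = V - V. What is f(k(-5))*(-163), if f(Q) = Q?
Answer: 0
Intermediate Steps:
k(V) = 0
f(k(-5))*(-163) = 0*(-163) = 0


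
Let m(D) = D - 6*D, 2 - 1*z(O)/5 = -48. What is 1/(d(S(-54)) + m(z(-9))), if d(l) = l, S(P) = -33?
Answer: -1/1283 ≈ -0.00077942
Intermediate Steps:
z(O) = 250 (z(O) = 10 - 5*(-48) = 10 + 240 = 250)
m(D) = -5*D
1/(d(S(-54)) + m(z(-9))) = 1/(-33 - 5*250) = 1/(-33 - 1250) = 1/(-1283) = -1/1283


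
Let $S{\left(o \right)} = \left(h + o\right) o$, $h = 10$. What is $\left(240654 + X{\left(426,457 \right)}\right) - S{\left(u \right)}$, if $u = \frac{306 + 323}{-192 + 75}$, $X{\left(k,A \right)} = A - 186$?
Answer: $\frac{3298362614}{13689} \approx 2.4095 \cdot 10^{5}$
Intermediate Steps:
$X{\left(k,A \right)} = -186 + A$ ($X{\left(k,A \right)} = A - 186 = -186 + A$)
$u = - \frac{629}{117}$ ($u = \frac{629}{-117} = 629 \left(- \frac{1}{117}\right) = - \frac{629}{117} \approx -5.3761$)
$S{\left(o \right)} = o \left(10 + o\right)$ ($S{\left(o \right)} = \left(10 + o\right) o = o \left(10 + o\right)$)
$\left(240654 + X{\left(426,457 \right)}\right) - S{\left(u \right)} = \left(240654 + \left(-186 + 457\right)\right) - - \frac{629 \left(10 - \frac{629}{117}\right)}{117} = \left(240654 + 271\right) - \left(- \frac{629}{117}\right) \frac{541}{117} = 240925 - - \frac{340289}{13689} = 240925 + \frac{340289}{13689} = \frac{3298362614}{13689}$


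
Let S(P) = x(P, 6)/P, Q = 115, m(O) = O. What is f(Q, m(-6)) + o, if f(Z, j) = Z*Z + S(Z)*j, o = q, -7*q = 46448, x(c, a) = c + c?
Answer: 46043/7 ≈ 6577.6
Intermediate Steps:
x(c, a) = 2*c
S(P) = 2 (S(P) = (2*P)/P = 2)
q = -46448/7 (q = -1/7*46448 = -46448/7 ≈ -6635.4)
o = -46448/7 ≈ -6635.4
f(Z, j) = Z**2 + 2*j (f(Z, j) = Z*Z + 2*j = Z**2 + 2*j)
f(Q, m(-6)) + o = (115**2 + 2*(-6)) - 46448/7 = (13225 - 12) - 46448/7 = 13213 - 46448/7 = 46043/7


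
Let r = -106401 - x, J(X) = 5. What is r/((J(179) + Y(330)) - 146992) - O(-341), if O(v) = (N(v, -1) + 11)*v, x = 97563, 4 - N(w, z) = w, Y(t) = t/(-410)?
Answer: 182900339131/1506625 ≈ 1.2140e+5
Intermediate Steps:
Y(t) = -t/410 (Y(t) = t*(-1/410) = -t/410)
N(w, z) = 4 - w
O(v) = v*(15 - v) (O(v) = ((4 - v) + 11)*v = (15 - v)*v = v*(15 - v))
r = -203964 (r = -106401 - 1*97563 = -106401 - 97563 = -203964)
r/((J(179) + Y(330)) - 146992) - O(-341) = -203964/((5 - 1/410*330) - 146992) - (-341)*(15 - 1*(-341)) = -203964/((5 - 33/41) - 146992) - (-341)*(15 + 341) = -203964/(172/41 - 146992) - (-341)*356 = -203964/(-6026500/41) - 1*(-121396) = -203964*(-41/6026500) + 121396 = 2090631/1506625 + 121396 = 182900339131/1506625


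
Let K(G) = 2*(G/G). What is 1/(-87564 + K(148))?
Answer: -1/87562 ≈ -1.1420e-5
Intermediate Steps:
K(G) = 2 (K(G) = 2*1 = 2)
1/(-87564 + K(148)) = 1/(-87564 + 2) = 1/(-87562) = -1/87562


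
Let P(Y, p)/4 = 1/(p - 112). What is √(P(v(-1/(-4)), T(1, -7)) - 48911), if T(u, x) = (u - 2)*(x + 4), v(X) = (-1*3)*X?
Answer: 3*I*√64568003/109 ≈ 221.16*I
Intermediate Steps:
v(X) = -3*X
T(u, x) = (-2 + u)*(4 + x)
P(Y, p) = 4/(-112 + p) (P(Y, p) = 4/(p - 112) = 4/(-112 + p))
√(P(v(-1/(-4)), T(1, -7)) - 48911) = √(4/(-112 + (-8 - 2*(-7) + 4*1 + 1*(-7))) - 48911) = √(4/(-112 + (-8 + 14 + 4 - 7)) - 48911) = √(4/(-112 + 3) - 48911) = √(4/(-109) - 48911) = √(4*(-1/109) - 48911) = √(-4/109 - 48911) = √(-5331303/109) = 3*I*√64568003/109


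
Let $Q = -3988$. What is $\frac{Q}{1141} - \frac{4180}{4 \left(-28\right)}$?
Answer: $\frac{154383}{4564} \approx 33.826$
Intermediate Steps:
$\frac{Q}{1141} - \frac{4180}{4 \left(-28\right)} = - \frac{3988}{1141} - \frac{4180}{4 \left(-28\right)} = \left(-3988\right) \frac{1}{1141} - \frac{4180}{-112} = - \frac{3988}{1141} - - \frac{1045}{28} = - \frac{3988}{1141} + \frac{1045}{28} = \frac{154383}{4564}$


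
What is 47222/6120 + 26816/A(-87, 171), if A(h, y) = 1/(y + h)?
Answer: 6892808251/3060 ≈ 2.2526e+6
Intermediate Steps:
A(h, y) = 1/(h + y)
47222/6120 + 26816/A(-87, 171) = 47222/6120 + 26816/(1/(-87 + 171)) = 47222*(1/6120) + 26816/(1/84) = 23611/3060 + 26816/(1/84) = 23611/3060 + 26816*84 = 23611/3060 + 2252544 = 6892808251/3060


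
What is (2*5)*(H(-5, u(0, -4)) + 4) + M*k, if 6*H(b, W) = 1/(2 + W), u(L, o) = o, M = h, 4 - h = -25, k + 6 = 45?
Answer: 7021/6 ≈ 1170.2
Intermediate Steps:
k = 39 (k = -6 + 45 = 39)
h = 29 (h = 4 - 1*(-25) = 4 + 25 = 29)
M = 29
H(b, W) = 1/(6*(2 + W))
(2*5)*(H(-5, u(0, -4)) + 4) + M*k = (2*5)*(1/(6*(2 - 4)) + 4) + 29*39 = 10*((1/6)/(-2) + 4) + 1131 = 10*((1/6)*(-1/2) + 4) + 1131 = 10*(-1/12 + 4) + 1131 = 10*(47/12) + 1131 = 235/6 + 1131 = 7021/6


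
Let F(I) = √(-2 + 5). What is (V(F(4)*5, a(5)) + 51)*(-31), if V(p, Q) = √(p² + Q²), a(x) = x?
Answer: -1891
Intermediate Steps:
F(I) = √3
V(p, Q) = √(Q² + p²)
(V(F(4)*5, a(5)) + 51)*(-31) = (√(5² + (√3*5)²) + 51)*(-31) = (√(25 + (5*√3)²) + 51)*(-31) = (√(25 + 75) + 51)*(-31) = (√100 + 51)*(-31) = (10 + 51)*(-31) = 61*(-31) = -1891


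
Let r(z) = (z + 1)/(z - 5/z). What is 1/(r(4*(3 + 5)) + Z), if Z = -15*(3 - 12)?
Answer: 1019/138621 ≈ 0.0073510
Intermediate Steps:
r(z) = (1 + z)/(z - 5/z)
Z = 135 (Z = -15*(-9) = 135)
1/(r(4*(3 + 5)) + Z) = 1/((4*(3 + 5))*(1 + 4*(3 + 5))/(-5 + (4*(3 + 5))²) + 135) = 1/((4*8)*(1 + 4*8)/(-5 + (4*8)²) + 135) = 1/(32*(1 + 32)/(-5 + 32²) + 135) = 1/(32*33/(-5 + 1024) + 135) = 1/(32*33/1019 + 135) = 1/(32*(1/1019)*33 + 135) = 1/(1056/1019 + 135) = 1/(138621/1019) = 1019/138621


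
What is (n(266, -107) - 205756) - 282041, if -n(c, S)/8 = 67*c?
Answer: -630373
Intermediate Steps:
n(c, S) = -536*c
(n(266, -107) - 205756) - 282041 = (-536*266 - 205756) - 282041 = (-142576 - 205756) - 282041 = -348332 - 282041 = -630373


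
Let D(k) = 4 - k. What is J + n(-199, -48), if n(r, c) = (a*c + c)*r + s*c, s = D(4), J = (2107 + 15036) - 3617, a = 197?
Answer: 1904822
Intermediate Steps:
J = 13526 (J = 17143 - 3617 = 13526)
s = 0 (s = 4 - 1*4 = 4 - 4 = 0)
n(r, c) = 198*c*r (n(r, c) = (197*c + c)*r + 0*c = (198*c)*r + 0 = 198*c*r + 0 = 198*c*r)
J + n(-199, -48) = 13526 + 198*(-48)*(-199) = 13526 + 1891296 = 1904822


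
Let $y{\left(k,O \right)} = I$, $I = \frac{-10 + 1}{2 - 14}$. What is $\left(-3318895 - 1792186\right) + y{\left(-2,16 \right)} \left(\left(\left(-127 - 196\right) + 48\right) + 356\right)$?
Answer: $- \frac{20444081}{4} \approx -5.111 \cdot 10^{6}$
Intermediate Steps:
$I = \frac{3}{4}$ ($I = - \frac{9}{-12} = \left(-9\right) \left(- \frac{1}{12}\right) = \frac{3}{4} \approx 0.75$)
$y{\left(k,O \right)} = \frac{3}{4}$
$\left(-3318895 - 1792186\right) + y{\left(-2,16 \right)} \left(\left(\left(-127 - 196\right) + 48\right) + 356\right) = \left(-3318895 - 1792186\right) + \frac{3 \left(\left(\left(-127 - 196\right) + 48\right) + 356\right)}{4} = -5111081 + \frac{3 \left(\left(-323 + 48\right) + 356\right)}{4} = -5111081 + \frac{3 \left(-275 + 356\right)}{4} = -5111081 + \frac{3}{4} \cdot 81 = -5111081 + \frac{243}{4} = - \frac{20444081}{4}$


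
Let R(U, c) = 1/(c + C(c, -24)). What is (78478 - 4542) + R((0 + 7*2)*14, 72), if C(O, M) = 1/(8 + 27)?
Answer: 186392691/2521 ≈ 73936.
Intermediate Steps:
C(O, M) = 1/35
R(U, c) = 1/(1/35 + c) (R(U, c) = 1/(c + 1/35) = 1/(1/35 + c))
(78478 - 4542) + R((0 + 7*2)*14, 72) = (78478 - 4542) + 35/(1 + 35*72) = 73936 + 35/(1 + 2520) = 73936 + 35/2521 = 186392691/2521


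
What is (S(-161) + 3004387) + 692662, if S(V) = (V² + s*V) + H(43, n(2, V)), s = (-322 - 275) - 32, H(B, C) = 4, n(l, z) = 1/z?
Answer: 3824243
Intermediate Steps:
s = -629 (s = -597 - 32 = -629)
S(V) = 4 + V² - 629*V (S(V) = (V² - 629*V) + 4 = 4 + V² - 629*V)
(S(-161) + 3004387) + 692662 = ((4 + (-161)² - 629*(-161)) + 3004387) + 692662 = ((4 + 25921 + 101269) + 3004387) + 692662 = (127194 + 3004387) + 692662 = 3131581 + 692662 = 3824243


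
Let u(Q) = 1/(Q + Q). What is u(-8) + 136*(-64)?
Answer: -139265/16 ≈ -8704.1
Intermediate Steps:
u(Q) = 1/(2*Q)
u(-8) + 136*(-64) = (½)/(-8) + 136*(-64) = (½)*(-⅛) - 8704 = -1/16 - 8704 = -139265/16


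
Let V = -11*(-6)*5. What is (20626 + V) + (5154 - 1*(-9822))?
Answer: 35932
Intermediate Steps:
V = 330 (V = 66*5 = 330)
(20626 + V) + (5154 - 1*(-9822)) = (20626 + 330) + (5154 - 1*(-9822)) = 20956 + (5154 + 9822) = 20956 + 14976 = 35932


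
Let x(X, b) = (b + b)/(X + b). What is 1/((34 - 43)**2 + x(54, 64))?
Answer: 59/4843 ≈ 0.012183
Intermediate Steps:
x(X, b) = 2*b/(X + b) (x(X, b) = (2*b)/(X + b) = 2*b/(X + b))
1/((34 - 43)**2 + x(54, 64)) = 1/((34 - 43)**2 + 2*64/(54 + 64)) = 1/((-9)**2 + 2*64/118) = 1/(81 + 2*64*(1/118)) = 1/(81 + 64/59) = 1/(4843/59) = 59/4843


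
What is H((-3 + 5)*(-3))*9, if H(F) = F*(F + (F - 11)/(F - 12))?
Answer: 273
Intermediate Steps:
H(F) = F*(F + (-11 + F)/(-12 + F))
H((-3 + 5)*(-3))*9 = (((-3 + 5)*(-3))*(-11 + ((-3 + 5)*(-3))² - 11*(-3 + 5)*(-3))/(-12 + (-3 + 5)*(-3)))*9 = ((2*(-3))*(-11 + (2*(-3))² - 22*(-3))/(-12 + 2*(-3)))*9 = -6*(-11 + (-6)² - 11*(-6))/(-12 - 6)*9 = -6*(-11 + 36 + 66)/(-18)*9 = -6*(-1/18)*91*9 = (91/3)*9 = 273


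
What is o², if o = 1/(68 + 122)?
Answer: 1/36100 ≈ 2.7701e-5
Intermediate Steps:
o = 1/190 ≈ 0.0052632
o² = (1/190)² = 1/36100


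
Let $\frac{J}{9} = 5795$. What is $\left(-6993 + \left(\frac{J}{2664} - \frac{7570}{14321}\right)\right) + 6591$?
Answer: $- \frac{1623334957}{4239016} \approx -382.95$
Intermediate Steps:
$J = 52155$ ($J = 9 \cdot 5795 = 52155$)
$\left(-6993 + \left(\frac{J}{2664} - \frac{7570}{14321}\right)\right) + 6591 = \left(-6993 + \left(\frac{52155}{2664} - \frac{7570}{14321}\right)\right) + 6591 = \left(-6993 + \left(52155 \cdot \frac{1}{2664} - \frac{7570}{14321}\right)\right) + 6591 = \left(-6993 + \left(\frac{5795}{296} - \frac{7570}{14321}\right)\right) + 6591 = \left(-6993 + \frac{80749475}{4239016}\right) + 6591 = - \frac{29562689413}{4239016} + 6591 = - \frac{1623334957}{4239016}$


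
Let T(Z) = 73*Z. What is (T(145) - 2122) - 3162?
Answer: 5301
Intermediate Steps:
(T(145) - 2122) - 3162 = (73*145 - 2122) - 3162 = (10585 - 2122) - 3162 = 8463 - 3162 = 5301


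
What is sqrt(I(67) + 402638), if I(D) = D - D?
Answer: sqrt(402638) ≈ 634.54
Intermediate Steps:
I(D) = 0
sqrt(I(67) + 402638) = sqrt(0 + 402638) = sqrt(402638)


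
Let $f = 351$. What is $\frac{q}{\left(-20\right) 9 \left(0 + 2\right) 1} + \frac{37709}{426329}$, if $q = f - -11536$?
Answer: $- \frac{5054197583}{153478440} \approx -32.931$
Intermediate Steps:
$q = 11887$ ($q = 351 - -11536 = 351 + 11536 = 11887$)
$\frac{q}{\left(-20\right) 9 \left(0 + 2\right) 1} + \frac{37709}{426329} = \frac{11887}{\left(-20\right) 9 \left(0 + 2\right) 1} + \frac{37709}{426329} = \frac{11887}{\left(-180\right) 2 \cdot 1} + 37709 \cdot \frac{1}{426329} = \frac{11887}{\left(-180\right) 2} + \frac{37709}{426329} = \frac{11887}{-360} + \frac{37709}{426329} = 11887 \left(- \frac{1}{360}\right) + \frac{37709}{426329} = - \frac{11887}{360} + \frac{37709}{426329} = - \frac{5054197583}{153478440}$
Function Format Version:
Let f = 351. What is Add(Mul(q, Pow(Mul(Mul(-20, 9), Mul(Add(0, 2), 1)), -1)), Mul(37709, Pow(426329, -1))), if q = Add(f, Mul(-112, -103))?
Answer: Rational(-5054197583, 153478440) ≈ -32.931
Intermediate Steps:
q = 11887 (q = Add(351, Mul(-112, -103)) = Add(351, 11536) = 11887)
Add(Mul(q, Pow(Mul(Mul(-20, 9), Mul(Add(0, 2), 1)), -1)), Mul(37709, Pow(426329, -1))) = Add(Mul(11887, Pow(Mul(Mul(-20, 9), Mul(Add(0, 2), 1)), -1)), Mul(37709, Pow(426329, -1))) = Add(Mul(11887, Pow(Mul(-180, Mul(2, 1)), -1)), Mul(37709, Rational(1, 426329))) = Add(Mul(11887, Pow(Mul(-180, 2), -1)), Rational(37709, 426329)) = Add(Mul(11887, Pow(-360, -1)), Rational(37709, 426329)) = Add(Mul(11887, Rational(-1, 360)), Rational(37709, 426329)) = Add(Rational(-11887, 360), Rational(37709, 426329)) = Rational(-5054197583, 153478440)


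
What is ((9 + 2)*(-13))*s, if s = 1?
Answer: -143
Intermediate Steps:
((9 + 2)*(-13))*s = ((9 + 2)*(-13))*1 = (11*(-13))*1 = -143*1 = -143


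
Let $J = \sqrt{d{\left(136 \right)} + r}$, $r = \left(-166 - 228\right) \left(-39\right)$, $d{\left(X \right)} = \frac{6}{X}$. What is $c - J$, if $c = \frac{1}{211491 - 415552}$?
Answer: $- \frac{1}{204061} - \frac{3 \sqrt{1973683}}{34} \approx -123.96$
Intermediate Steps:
$r = 15366$ ($r = \left(-394\right) \left(-39\right) = 15366$)
$J = \frac{3 \sqrt{1973683}}{34}$ ($J = \sqrt{\frac{6}{136} + 15366} = \sqrt{6 \cdot \frac{1}{136} + 15366} = \sqrt{\frac{3}{68} + 15366} = \sqrt{\frac{1044891}{68}} = \frac{3 \sqrt{1973683}}{34} \approx 123.96$)
$c = - \frac{1}{204061}$ ($c = \frac{1}{-204061} = - \frac{1}{204061} \approx -4.9005 \cdot 10^{-6}$)
$c - J = - \frac{1}{204061} - \frac{3 \sqrt{1973683}}{34}$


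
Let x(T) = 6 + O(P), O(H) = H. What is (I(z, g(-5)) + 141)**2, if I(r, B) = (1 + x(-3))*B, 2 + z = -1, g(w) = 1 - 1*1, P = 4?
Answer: 19881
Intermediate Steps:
g(w) = 0 (g(w) = 1 - 1 = 0)
z = -3 (z = -2 - 1 = -3)
x(T) = 10 (x(T) = 6 + 4 = 10)
I(r, B) = 11*B (I(r, B) = (1 + 10)*B = 11*B)
(I(z, g(-5)) + 141)**2 = (11*0 + 141)**2 = (0 + 141)**2 = 141**2 = 19881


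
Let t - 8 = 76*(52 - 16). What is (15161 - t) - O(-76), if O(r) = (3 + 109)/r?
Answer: 235951/19 ≈ 12418.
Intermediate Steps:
O(r) = 112/r
t = 2744 (t = 8 + 76*(52 - 16) = 8 + 76*36 = 8 + 2736 = 2744)
(15161 - t) - O(-76) = (15161 - 1*2744) - 112/(-76) = (15161 - 2744) - 112*(-1)/76 = 12417 - 1*(-28/19) = 12417 + 28/19 = 235951/19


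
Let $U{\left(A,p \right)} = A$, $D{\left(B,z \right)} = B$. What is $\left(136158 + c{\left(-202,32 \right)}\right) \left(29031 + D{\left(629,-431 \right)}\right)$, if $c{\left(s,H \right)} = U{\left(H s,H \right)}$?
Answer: $3846724040$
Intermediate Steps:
$c{\left(s,H \right)} = H s$
$\left(136158 + c{\left(-202,32 \right)}\right) \left(29031 + D{\left(629,-431 \right)}\right) = \left(136158 + 32 \left(-202\right)\right) \left(29031 + 629\right) = \left(136158 - 6464\right) 29660 = 129694 \cdot 29660 = 3846724040$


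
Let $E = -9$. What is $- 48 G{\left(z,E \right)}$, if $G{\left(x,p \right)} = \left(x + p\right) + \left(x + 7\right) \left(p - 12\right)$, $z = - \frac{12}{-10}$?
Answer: $8640$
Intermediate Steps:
$z = \frac{6}{5}$ ($z = \left(-12\right) \left(- \frac{1}{10}\right) = \frac{6}{5} \approx 1.2$)
$G{\left(x,p \right)} = p + x + \left(-12 + p\right) \left(7 + x\right)$ ($G{\left(x,p \right)} = \left(p + x\right) + \left(7 + x\right) \left(-12 + p\right) = \left(p + x\right) + \left(-12 + p\right) \left(7 + x\right) = p + x + \left(-12 + p\right) \left(7 + x\right)$)
$- 48 G{\left(z,E \right)} = - 48 \left(-84 - \frac{66}{5} + 8 \left(-9\right) - \frac{54}{5}\right) = - 48 \left(-84 - \frac{66}{5} - 72 - \frac{54}{5}\right) = \left(-48\right) \left(-180\right) = 8640$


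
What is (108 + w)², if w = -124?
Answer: 256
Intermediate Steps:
(108 + w)² = (108 - 124)² = (-16)² = 256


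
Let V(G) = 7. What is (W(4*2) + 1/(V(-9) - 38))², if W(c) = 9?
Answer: 77284/961 ≈ 80.420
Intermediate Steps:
(W(4*2) + 1/(V(-9) - 38))² = (9 + 1/(7 - 38))² = (9 + 1/(-31))² = (9 - 1/31)² = (278/31)² = 77284/961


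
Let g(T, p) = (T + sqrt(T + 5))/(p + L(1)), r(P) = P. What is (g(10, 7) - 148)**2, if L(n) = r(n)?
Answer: (1174 - sqrt(15))**2/64 ≈ 21394.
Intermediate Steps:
L(n) = n
g(T, p) = (T + sqrt(5 + T))/(1 + p) (g(T, p) = (T + sqrt(T + 5))/(p + 1) = (T + sqrt(5 + T))/(1 + p))
(g(10, 7) - 148)**2 = ((10 + sqrt(5 + 10))/(1 + 7) - 148)**2 = ((10 + sqrt(15))/8 - 148)**2 = ((5/4 + sqrt(15)/8) - 148)**2 = (-587/4 + sqrt(15)/8)**2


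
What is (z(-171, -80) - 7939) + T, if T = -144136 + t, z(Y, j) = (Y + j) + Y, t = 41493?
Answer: -111004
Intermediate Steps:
z(Y, j) = j + 2*Y
T = -102643 (T = -144136 + 41493 = -102643)
(z(-171, -80) - 7939) + T = ((-80 + 2*(-171)) - 7939) - 102643 = ((-80 - 342) - 7939) - 102643 = (-422 - 7939) - 102643 = -8361 - 102643 = -111004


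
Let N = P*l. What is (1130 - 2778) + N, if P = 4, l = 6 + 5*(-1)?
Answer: -1644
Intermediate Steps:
l = 1 (l = 6 - 5 = 1)
N = 4 (N = 4*1 = 4)
(1130 - 2778) + N = (1130 - 2778) + 4 = -1648 + 4 = -1644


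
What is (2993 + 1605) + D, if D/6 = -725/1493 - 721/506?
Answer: 1732468033/377729 ≈ 4586.5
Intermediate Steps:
D = -4329909/377729 (D = 6*(-725/1493 - 721/506) = 6*(-1443303/755458) = -4329909/377729 ≈ -11.463)
(2993 + 1605) + D = (2993 + 1605) - 4329909/377729 = 4598 - 4329909/377729 = 1732468033/377729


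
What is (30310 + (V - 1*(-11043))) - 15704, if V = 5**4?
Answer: 26274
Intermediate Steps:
V = 625
(30310 + (V - 1*(-11043))) - 15704 = (30310 + (625 - 1*(-11043))) - 15704 = (30310 + (625 + 11043)) - 15704 = (30310 + 11668) - 15704 = 41978 - 15704 = 26274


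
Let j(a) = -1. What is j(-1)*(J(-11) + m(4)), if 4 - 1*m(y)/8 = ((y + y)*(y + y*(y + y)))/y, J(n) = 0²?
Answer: 544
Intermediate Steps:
J(n) = 0
m(y) = 32 - 32*y² - 16*y (m(y) = 32 - 8*(y + y)*(y + y*(y + y))/y = 32 - 8*(2*y)*(y + y*(2*y))/y = 32 - 8*(2*y)*(y + 2*y²)/y = 32 - 8*2*y*(y + 2*y²)/y = 32 - 8*(2*y + 4*y²) = 32 + (-32*y² - 16*y) = 32 - 32*y² - 16*y)
j(-1)*(J(-11) + m(4)) = -(0 + (32 - 32*4² - 16*4)) = -(0 + (32 - 32*16 - 64)) = -(0 + (32 - 512 - 64)) = -(0 - 544) = -1*(-544) = 544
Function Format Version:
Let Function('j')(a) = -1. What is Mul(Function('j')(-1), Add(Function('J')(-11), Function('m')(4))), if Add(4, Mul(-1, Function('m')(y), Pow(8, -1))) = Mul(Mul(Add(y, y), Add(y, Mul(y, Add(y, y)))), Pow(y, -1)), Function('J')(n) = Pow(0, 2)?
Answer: 544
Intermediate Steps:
Function('J')(n) = 0
Function('m')(y) = Add(32, Mul(-32, Pow(y, 2)), Mul(-16, y)) (Function('m')(y) = Add(32, Mul(-8, Mul(Mul(Add(y, y), Add(y, Mul(y, Add(y, y)))), Pow(y, -1)))) = Add(32, Mul(-8, Mul(Mul(Mul(2, y), Add(y, Mul(y, Mul(2, y)))), Pow(y, -1)))) = Add(32, Mul(-8, Mul(Mul(Mul(2, y), Add(y, Mul(2, Pow(y, 2)))), Pow(y, -1)))) = Add(32, Mul(-8, Mul(Mul(2, y, Add(y, Mul(2, Pow(y, 2)))), Pow(y, -1)))) = Add(32, Mul(-8, Add(Mul(2, y), Mul(4, Pow(y, 2))))) = Add(32, Add(Mul(-32, Pow(y, 2)), Mul(-16, y))) = Add(32, Mul(-32, Pow(y, 2)), Mul(-16, y)))
Mul(Function('j')(-1), Add(Function('J')(-11), Function('m')(4))) = Mul(-1, Add(0, Add(32, Mul(-32, Pow(4, 2)), Mul(-16, 4)))) = Mul(-1, Add(0, Add(32, Mul(-32, 16), -64))) = Mul(-1, Add(0, Add(32, -512, -64))) = Mul(-1, Add(0, -544)) = Mul(-1, -544) = 544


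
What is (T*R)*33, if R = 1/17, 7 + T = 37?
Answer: 990/17 ≈ 58.235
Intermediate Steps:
T = 30 (T = -7 + 37 = 30)
R = 1/17 ≈ 0.058824
(T*R)*33 = (30*(1/17))*33 = (30/17)*33 = 990/17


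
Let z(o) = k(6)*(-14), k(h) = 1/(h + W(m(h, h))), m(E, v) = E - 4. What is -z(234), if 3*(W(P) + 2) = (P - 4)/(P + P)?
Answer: 84/23 ≈ 3.6522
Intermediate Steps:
m(E, v) = -4 + E
W(P) = -2 + (-4 + P)/(6*P) (W(P) = -2 + ((P - 4)/(P + P))/3 = -2 + ((-4 + P)/((2*P)))/3 = -2 + ((-4 + P)*(1/(2*P)))/3 = -2 + ((-4 + P)/(2*P))/3 = -2 + (-4 + P)/(6*P))
k(h) = 1/(h + (40 - 11*h)/(6*(-4 + h))) (k(h) = 1/(h + (-4 - 11*(-4 + h))/(6*(-4 + h))) = 1/(h + (-4 + (44 - 11*h))/(6*(-4 + h))) = 1/(h + (40 - 11*h)/(6*(-4 + h))))
z(o) = -84/23 (z(o) = (6*(-4 + 6)/(40 - 35*6 + 6*6**2))*(-14) = (6*2/(40 - 210 + 6*36))*(-14) = (6*2/(40 - 210 + 216))*(-14) = (6*2/46)*(-14) = (6*(1/46)*2)*(-14) = (6/23)*(-14) = -84/23)
-z(234) = -1*(-84/23) = 84/23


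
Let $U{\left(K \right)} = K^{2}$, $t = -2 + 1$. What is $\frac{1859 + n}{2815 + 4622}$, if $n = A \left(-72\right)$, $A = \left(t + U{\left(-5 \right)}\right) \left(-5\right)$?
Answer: $\frac{10499}{7437} \approx 1.4117$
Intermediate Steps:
$t = -1$
$A = -120$ ($A = \left(-1 + \left(-5\right)^{2}\right) \left(-5\right) = \left(-1 + 25\right) \left(-5\right) = 24 \left(-5\right) = -120$)
$n = 8640$ ($n = \left(-120\right) \left(-72\right) = 8640$)
$\frac{1859 + n}{2815 + 4622} = \frac{1859 + 8640}{2815 + 4622} = \frac{10499}{7437}$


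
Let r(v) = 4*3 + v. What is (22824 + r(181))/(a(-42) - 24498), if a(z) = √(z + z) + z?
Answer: -47069765/50184307 - 23017*I*√21/301105842 ≈ -0.93794 - 0.0003503*I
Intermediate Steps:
r(v) = 12 + v
a(z) = z + √2*√z (a(z) = √(2*z) + z = √2*√z + z = z + √2*√z)
(22824 + r(181))/(a(-42) - 24498) = (22824 + (12 + 181))/((-42 + √2*√(-42)) - 24498) = (22824 + 193)/((-42 + √2*(I*√42)) - 24498) = 23017/((-42 + 2*I*√21) - 24498) = 23017/(-24540 + 2*I*√21)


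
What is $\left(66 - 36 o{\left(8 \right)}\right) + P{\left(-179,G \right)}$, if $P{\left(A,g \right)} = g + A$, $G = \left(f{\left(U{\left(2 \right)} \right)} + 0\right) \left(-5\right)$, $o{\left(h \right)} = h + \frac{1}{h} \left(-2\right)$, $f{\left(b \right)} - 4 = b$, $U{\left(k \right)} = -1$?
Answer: $-407$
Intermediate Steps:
$f{\left(b \right)} = 4 + b$
$o{\left(h \right)} = h - \frac{2}{h}$
$G = -15$ ($G = \left(\left(4 - 1\right) + 0\right) \left(-5\right) = \left(3 + 0\right) \left(-5\right) = 3 \left(-5\right) = -15$)
$P{\left(A,g \right)} = A + g$
$\left(66 - 36 o{\left(8 \right)}\right) + P{\left(-179,G \right)} = \left(66 - 36 \left(8 - \frac{2}{8}\right)\right) - 194 = \left(66 - 36 \left(8 - \frac{1}{4}\right)\right) - 194 = \left(66 - 279\right) - 194 = -213 - 194 = -407$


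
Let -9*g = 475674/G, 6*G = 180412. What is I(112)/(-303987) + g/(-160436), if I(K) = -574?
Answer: 4177646962565/2199693982148196 ≈ 0.0018992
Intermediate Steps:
G = 90206/3 (G = (⅙)*180412 = 90206/3 ≈ 30069.)
g = -79279/45103 (g = -158558/(3*90206/3) = -158558*3/(3*90206) = -⅑*713511/45103 = -79279/45103 ≈ -1.7577)
I(112)/(-303987) + g/(-160436) = -574/(-303987) - 79279/45103/(-160436) = -574*(-1/303987) - 79279/45103*(-1/160436) = 574/303987 + 79279/7236144908 = 4177646962565/2199693982148196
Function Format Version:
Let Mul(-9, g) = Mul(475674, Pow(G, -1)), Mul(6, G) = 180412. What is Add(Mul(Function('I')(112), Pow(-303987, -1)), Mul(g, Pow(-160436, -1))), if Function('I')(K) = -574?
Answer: Rational(4177646962565, 2199693982148196) ≈ 0.0018992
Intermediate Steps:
G = Rational(90206, 3) (G = Mul(Rational(1, 6), 180412) = Rational(90206, 3) ≈ 30069.)
g = Rational(-79279, 45103) (g = Mul(Rational(-1, 9), Mul(475674, Pow(Rational(90206, 3), -1))) = Mul(Rational(-1, 9), Mul(475674, Rational(3, 90206))) = Mul(Rational(-1, 9), Rational(713511, 45103)) = Rational(-79279, 45103) ≈ -1.7577)
Add(Mul(Function('I')(112), Pow(-303987, -1)), Mul(g, Pow(-160436, -1))) = Add(Mul(-574, Pow(-303987, -1)), Mul(Rational(-79279, 45103), Pow(-160436, -1))) = Add(Mul(-574, Rational(-1, 303987)), Mul(Rational(-79279, 45103), Rational(-1, 160436))) = Add(Rational(574, 303987), Rational(79279, 7236144908)) = Rational(4177646962565, 2199693982148196)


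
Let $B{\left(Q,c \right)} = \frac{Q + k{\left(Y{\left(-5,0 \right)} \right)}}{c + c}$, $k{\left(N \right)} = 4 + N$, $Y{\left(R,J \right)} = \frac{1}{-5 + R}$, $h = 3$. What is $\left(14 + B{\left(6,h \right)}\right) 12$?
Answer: $\frac{939}{5} \approx 187.8$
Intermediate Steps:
$B{\left(Q,c \right)} = \frac{\frac{39}{10} + Q}{2 c}$ ($B{\left(Q,c \right)} = \frac{Q + \left(4 + \frac{1}{-5 - 5}\right)}{c + c} = \frac{Q + \left(4 + \frac{1}{-10}\right)}{2 c} = \left(Q + \left(4 - \frac{1}{10}\right)\right) \frac{1}{2 c} = \left(Q + \frac{39}{10}\right) \frac{1}{2 c} = \left(\frac{39}{10} + Q\right) \frac{1}{2 c} = \frac{\frac{39}{10} + Q}{2 c}$)
$\left(14 + B{\left(6,h \right)}\right) 12 = \left(14 + \frac{39 + 10 \cdot 6}{20 \cdot 3}\right) 12 = \left(14 + \frac{1}{20} \cdot \frac{1}{3} \left(39 + 60\right)\right) 12 = \left(14 + \frac{1}{20} \cdot \frac{1}{3} \cdot 99\right) 12 = \left(14 + \frac{33}{20}\right) 12 = \frac{313}{20} \cdot 12 = \frac{939}{5}$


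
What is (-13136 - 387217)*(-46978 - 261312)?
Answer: 123424826370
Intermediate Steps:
(-13136 - 387217)*(-46978 - 261312) = -400353*(-308290) = 123424826370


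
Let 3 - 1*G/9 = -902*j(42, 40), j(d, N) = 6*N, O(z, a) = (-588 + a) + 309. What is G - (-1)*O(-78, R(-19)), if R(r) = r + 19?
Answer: 1948068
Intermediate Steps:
R(r) = 19 + r
O(z, a) = -279 + a
G = 1948347 (G = 27 - (-8118)*6*40 = 27 - (-8118)*240 = 27 - 9*(-216480) = 27 + 1948320 = 1948347)
G - (-1)*O(-78, R(-19)) = 1948347 - (-1)*(-279 + (19 - 19)) = 1948347 - (-1)*(-279 + 0) = 1948347 - (-1)*(-279) = 1948347 - 1*279 = 1948347 - 279 = 1948068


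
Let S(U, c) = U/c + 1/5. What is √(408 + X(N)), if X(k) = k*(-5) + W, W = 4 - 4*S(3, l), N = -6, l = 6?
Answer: 6*√305/5 ≈ 20.957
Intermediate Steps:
S(U, c) = ⅕ + U/c (S(U, c) = U/c + 1*(⅕) = U/c + ⅕ = ⅕ + U/c)
W = 6/5 (W = 4 - 4*(3 + (⅕)*6)/6 = 4 - 2*(3 + 6/5)/3 = 4 - 2*21/(3*5) = 4 - 4*7/10 = 4 - 14/5 = 6/5 ≈ 1.2000)
X(k) = 6/5 - 5*k (X(k) = k*(-5) + 6/5 = -5*k + 6/5 = 6/5 - 5*k)
√(408 + X(N)) = √(408 + (6/5 - 5*(-6))) = √(408 + (6/5 + 30)) = √(408 + 156/5) = √(2196/5) = 6*√305/5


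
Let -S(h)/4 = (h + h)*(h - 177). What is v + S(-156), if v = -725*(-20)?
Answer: -401084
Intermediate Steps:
S(h) = -8*h*(-177 + h) (S(h) = -4*(h + h)*(h - 177) = -4*2*h*(-177 + h) = -8*h*(-177 + h))
v = 14500
v + S(-156) = 14500 + 8*(-156)*(177 - 1*(-156)) = 14500 + 8*(-156)*(177 + 156) = 14500 + 8*(-156)*333 = 14500 - 415584 = -401084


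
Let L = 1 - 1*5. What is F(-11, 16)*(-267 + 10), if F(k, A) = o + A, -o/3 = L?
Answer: -7196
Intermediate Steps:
L = -4 (L = 1 - 5 = -4)
o = 12 (o = -3*(-4) = 12)
F(k, A) = 12 + A
F(-11, 16)*(-267 + 10) = (12 + 16)*(-267 + 10) = 28*(-257) = -7196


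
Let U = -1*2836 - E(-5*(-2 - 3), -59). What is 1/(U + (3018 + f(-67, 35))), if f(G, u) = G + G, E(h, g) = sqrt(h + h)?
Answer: 24/1127 + 5*sqrt(2)/2254 ≈ 0.024433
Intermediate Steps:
E(h, g) = sqrt(2)*sqrt(h) (E(h, g) = sqrt(2*h) = sqrt(2)*sqrt(h))
f(G, u) = 2*G
U = -2836 - 5*sqrt(2) (U = -1*2836 - sqrt(2)*sqrt(-5*(-2 - 3)) = -2836 - sqrt(2)*sqrt(-5*(-5)) = -2836 - sqrt(2)*sqrt(25) = -2836 - sqrt(2)*5 = -2836 - 5*sqrt(2) ≈ -2843.1)
1/(U + (3018 + f(-67, 35))) = 1/((-2836 - 5*sqrt(2)) + (3018 + 2*(-67))) = 1/((-2836 - 5*sqrt(2)) + (3018 - 134)) = 1/((-2836 - 5*sqrt(2)) + 2884) = 1/(48 - 5*sqrt(2))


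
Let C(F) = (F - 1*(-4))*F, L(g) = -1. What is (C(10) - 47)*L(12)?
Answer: -93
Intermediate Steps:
C(F) = F*(4 + F) (C(F) = (F + 4)*F = (4 + F)*F = F*(4 + F))
(C(10) - 47)*L(12) = (10*(4 + 10) - 47)*(-1) = (10*14 - 47)*(-1) = (140 - 47)*(-1) = 93*(-1) = -93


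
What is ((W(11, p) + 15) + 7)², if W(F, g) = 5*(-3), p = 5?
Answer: 49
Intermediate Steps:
W(F, g) = -15
((W(11, p) + 15) + 7)² = ((-15 + 15) + 7)² = (0 + 7)² = 7² = 49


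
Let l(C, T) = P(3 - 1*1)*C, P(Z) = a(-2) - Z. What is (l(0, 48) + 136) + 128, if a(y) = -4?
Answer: 264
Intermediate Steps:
P(Z) = -4 - Z
l(C, T) = -6*C (l(C, T) = (-4 - (3 - 1*1))*C = (-4 - (3 - 1))*C = (-4 - 1*2)*C = (-4 - 2)*C = -6*C)
(l(0, 48) + 136) + 128 = (-6*0 + 136) + 128 = (0 + 136) + 128 = 136 + 128 = 264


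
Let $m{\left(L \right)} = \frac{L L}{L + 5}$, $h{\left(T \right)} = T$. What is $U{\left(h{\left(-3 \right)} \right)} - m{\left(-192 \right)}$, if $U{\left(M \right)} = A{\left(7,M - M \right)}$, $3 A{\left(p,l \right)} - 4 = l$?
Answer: $\frac{111340}{561} \approx 198.47$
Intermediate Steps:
$A{\left(p,l \right)} = \frac{4}{3} + \frac{l}{3}$
$U{\left(M \right)} = \frac{4}{3}$ ($U{\left(M \right)} = \frac{4}{3} + \frac{M - M}{3} = \frac{4}{3} + \frac{1}{3} \cdot 0 = \frac{4}{3} + 0 = \frac{4}{3}$)
$m{\left(L \right)} = \frac{L^{2}}{5 + L}$
$U{\left(h{\left(-3 \right)} \right)} - m{\left(-192 \right)} = \frac{4}{3} - \frac{\left(-192\right)^{2}}{5 - 192} = \frac{4}{3} - \frac{36864}{-187} = \frac{4}{3} - 36864 \left(- \frac{1}{187}\right) = \frac{4}{3} - - \frac{36864}{187} = \frac{4}{3} + \frac{36864}{187} = \frac{111340}{561}$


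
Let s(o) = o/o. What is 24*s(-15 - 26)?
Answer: 24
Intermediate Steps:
s(o) = 1
24*s(-15 - 26) = 24*1 = 24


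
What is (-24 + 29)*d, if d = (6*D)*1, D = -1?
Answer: -30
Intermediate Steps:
d = -6 (d = (6*(-1))*1 = -6*1 = -6)
(-24 + 29)*d = (-24 + 29)*(-6) = 5*(-6) = -30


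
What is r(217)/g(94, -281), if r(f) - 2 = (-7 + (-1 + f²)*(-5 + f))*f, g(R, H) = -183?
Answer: -2166234835/183 ≈ -1.1837e+7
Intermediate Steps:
r(f) = 2 + f*(-7 + (-1 + f²)*(-5 + f)) (r(f) = 2 + (-7 + (-1 + f²)*(-5 + f))*f = 2 + f*(-7 + (-1 + f²)*(-5 + f)))
r(217)/g(94, -281) = (2 + 217⁴ - 1*217² - 5*217³ - 2*217)/(-183) = (2 + 2217373921 - 1*47089 - 5*10218313 - 434)*(-1/183) = (2 + 2217373921 - 47089 - 51091565 - 434)*(-1/183) = 2166234835*(-1/183) = -2166234835/183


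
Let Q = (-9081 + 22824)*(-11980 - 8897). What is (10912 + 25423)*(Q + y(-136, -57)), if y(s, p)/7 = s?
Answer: -10425004311605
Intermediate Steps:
y(s, p) = 7*s
Q = -286912611 (Q = 13743*(-20877) = -286912611)
(10912 + 25423)*(Q + y(-136, -57)) = (10912 + 25423)*(-286912611 + 7*(-136)) = 36335*(-286912611 - 952) = 36335*(-286913563) = -10425004311605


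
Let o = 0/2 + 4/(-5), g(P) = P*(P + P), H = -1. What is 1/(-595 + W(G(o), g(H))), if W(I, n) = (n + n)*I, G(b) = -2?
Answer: -1/603 ≈ -0.0016584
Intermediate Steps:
g(P) = 2*P**2 (g(P) = P*(2*P) = 2*P**2)
o = -4/5 (o = 0*(1/2) + 4*(-1/5) = 0 - 4/5 = -4/5 ≈ -0.80000)
W(I, n) = 2*I*n (W(I, n) = (2*n)*I = 2*I*n)
1/(-595 + W(G(o), g(H))) = 1/(-595 + 2*(-2)*(2*(-1)**2)) = 1/(-595 + 2*(-2)*(2*1)) = 1/(-595 + 2*(-2)*2) = 1/(-595 - 8) = 1/(-603) = -1/603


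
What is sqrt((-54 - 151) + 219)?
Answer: sqrt(14) ≈ 3.7417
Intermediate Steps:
sqrt((-54 - 151) + 219) = sqrt(-205 + 219) = sqrt(14)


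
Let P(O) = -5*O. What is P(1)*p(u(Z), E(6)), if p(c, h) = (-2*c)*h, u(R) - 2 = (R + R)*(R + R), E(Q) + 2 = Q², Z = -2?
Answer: 6120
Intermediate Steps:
E(Q) = -2 + Q²
u(R) = 2 + 4*R² (u(R) = 2 + (R + R)*(R + R) = 2 + (2*R)*(2*R) = 2 + 4*R²)
p(c, h) = -2*c*h
P(1)*p(u(Z), E(6)) = (-5*1)*(-2*(2 + 4*(-2)²)*(-2 + 6²)) = -(-10)*(2 + 4*4)*(-2 + 36) = -(-10)*(2 + 16)*34 = -(-10)*18*34 = -5*(-1224) = 6120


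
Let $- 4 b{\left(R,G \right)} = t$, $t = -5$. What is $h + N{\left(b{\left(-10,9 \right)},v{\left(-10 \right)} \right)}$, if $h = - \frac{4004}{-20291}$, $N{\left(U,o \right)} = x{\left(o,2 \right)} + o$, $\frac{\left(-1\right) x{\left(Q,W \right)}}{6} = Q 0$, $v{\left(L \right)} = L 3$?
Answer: $- \frac{604726}{20291} \approx -29.803$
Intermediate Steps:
$b{\left(R,G \right)} = \frac{5}{4}$ ($b{\left(R,G \right)} = \left(- \frac{1}{4}\right) \left(-5\right) = \frac{5}{4}$)
$v{\left(L \right)} = 3 L$
$x{\left(Q,W \right)} = 0$ ($x{\left(Q,W \right)} = - 6 Q 0 = \left(-6\right) 0 = 0$)
$N{\left(U,o \right)} = o$ ($N{\left(U,o \right)} = 0 + o = o$)
$h = \frac{4004}{20291}$ ($h = \left(-4004\right) \left(- \frac{1}{20291}\right) = \frac{4004}{20291} \approx 0.19733$)
$h + N{\left(b{\left(-10,9 \right)},v{\left(-10 \right)} \right)} = \frac{4004}{20291} + 3 \left(-10\right) = \frac{4004}{20291} - 30 = - \frac{604726}{20291}$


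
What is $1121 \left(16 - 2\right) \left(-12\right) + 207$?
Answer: $-188121$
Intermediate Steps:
$1121 \left(16 - 2\right) \left(-12\right) + 207 = 1121 \cdot 14 \left(-12\right) + 207 = 1121 \left(-168\right) + 207 = -188328 + 207 = -188121$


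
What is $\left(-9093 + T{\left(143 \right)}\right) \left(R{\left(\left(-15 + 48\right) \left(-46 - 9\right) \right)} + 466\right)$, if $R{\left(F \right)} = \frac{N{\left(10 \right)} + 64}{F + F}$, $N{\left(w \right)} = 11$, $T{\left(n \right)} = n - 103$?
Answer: $- \frac{92807241}{22} \approx -4.2185 \cdot 10^{6}$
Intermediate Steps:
$T{\left(n \right)} = -103 + n$
$R{\left(F \right)} = \frac{75}{2 F}$ ($R{\left(F \right)} = \frac{11 + 64}{F + F} = \frac{75}{2 F}$)
$\left(-9093 + T{\left(143 \right)}\right) \left(R{\left(\left(-15 + 48\right) \left(-46 - 9\right) \right)} + 466\right) = \left(-9093 + \left(-103 + 143\right)\right) \left(\frac{75}{2 \left(-15 + 48\right) \left(-46 - 9\right)} + 466\right) = \left(-9093 + 40\right) \left(\frac{75}{2 \cdot 33 \left(-55\right)} + 466\right) = - 9053 \left(\frac{75}{2 \left(-1815\right)} + 466\right) = - 9053 \left(\frac{75}{2} \left(- \frac{1}{1815}\right) + 466\right) = - 9053 \left(- \frac{5}{242} + 466\right) = \left(-9053\right) \frac{112767}{242} = - \frac{92807241}{22}$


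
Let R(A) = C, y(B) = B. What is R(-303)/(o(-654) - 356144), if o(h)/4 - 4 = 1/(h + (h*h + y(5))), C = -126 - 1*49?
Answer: 74736725/152090516572 ≈ 0.00049140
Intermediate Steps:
C = -175 (C = -126 - 49 = -175)
R(A) = -175
o(h) = 16 + 4/(5 + h + h²) (o(h) = 16 + 4/(h + (h*h + 5)) = 16 + 4/(h + (h² + 5)) = 16 + 4/(h + (5 + h²)) = 16 + 4/(5 + h + h²))
R(-303)/(o(-654) - 356144) = -175/(4*(21 + 4*(-654) + 4*(-654)²)/(5 - 654 + (-654)²) - 356144) = -175/(4*(21 - 2616 + 4*427716)/(5 - 654 + 427716) - 356144) = -175/(4*(21 - 2616 + 1710864)/427067 - 356144) = -175/(4*(1/427067)*1708269 - 356144) = -175/(6833076/427067 - 356144) = -175/(-152090516572/427067) = -175*(-427067/152090516572) = 74736725/152090516572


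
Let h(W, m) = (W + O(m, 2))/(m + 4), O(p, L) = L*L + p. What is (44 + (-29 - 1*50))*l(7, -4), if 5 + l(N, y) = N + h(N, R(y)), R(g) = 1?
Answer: -154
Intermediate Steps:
O(p, L) = p + L² (O(p, L) = L² + p = p + L²)
h(W, m) = (4 + W + m)/(4 + m) (h(W, m) = (W + (m + 2²))/(m + 4) = (W + (m + 4))/(4 + m) = (W + (4 + m))/(4 + m) = (4 + W + m)/(4 + m))
l(N, y) = -4 + 6*N/5 (l(N, y) = -5 + (N + (4 + N + 1)/(4 + 1)) = -5 + (N + (5 + N)/5) = -5 + (N + (1 + N/5)) = -5 + (1 + 6*N/5) = -4 + 6*N/5)
(44 + (-29 - 1*50))*l(7, -4) = (44 + (-29 - 1*50))*(-4 + (6/5)*7) = (44 + (-29 - 50))*(-4 + 42/5) = (44 - 79)*(22/5) = -35*22/5 = -154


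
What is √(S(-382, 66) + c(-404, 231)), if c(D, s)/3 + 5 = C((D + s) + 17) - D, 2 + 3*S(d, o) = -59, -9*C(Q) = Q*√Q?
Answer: √(10590 + 936*I*√39)/3 ≈ 35.501 + 9.1473*I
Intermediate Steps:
C(Q) = -Q^(3/2)/9 (C(Q) = -Q*√Q/9 = -Q^(3/2)/9)
S(d, o) = -61/3 (S(d, o) = -⅔ + (⅓)*(-59) = -⅔ - 59/3 = -61/3)
c(D, s) = -15 - 3*D - (17 + D + s)^(3/2)/3 (c(D, s) = -15 + 3*(-((D + s) + 17)^(3/2)/9 - D) = -15 + 3*(-(17 + D + s)^(3/2)/9 - D) = -15 + 3*(-D - (17 + D + s)^(3/2)/9) = -15 + (-3*D - (17 + D + s)^(3/2)/3) = -15 - 3*D - (17 + D + s)^(3/2)/3)
√(S(-382, 66) + c(-404, 231)) = √(-61/3 + (-15 - 3*(-404) - (17 - 404 + 231)^(3/2)/3)) = √(-61/3 + (-15 + 1212 - (-104)*I*√39)) = √(-61/3 + (-15 + 1212 + 104*I*√39)) = √(-61/3 + (1197 + 104*I*√39)) = √(3530/3 + 104*I*√39)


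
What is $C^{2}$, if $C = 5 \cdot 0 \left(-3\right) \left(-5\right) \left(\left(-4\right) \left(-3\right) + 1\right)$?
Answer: $0$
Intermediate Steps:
$C = 0$ ($C = 0 \left(-3\right) \left(-5\right) \left(12 + 1\right) = 0 \left(-5\right) 13 = 0 \cdot 13 = 0$)
$C^{2} = 0^{2} = 0$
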